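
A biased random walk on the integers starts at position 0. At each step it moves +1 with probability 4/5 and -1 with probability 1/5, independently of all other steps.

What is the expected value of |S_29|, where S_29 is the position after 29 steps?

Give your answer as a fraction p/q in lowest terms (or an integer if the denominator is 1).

Answer: 25928661652352808813/1490116119384765625

Derivation:
S_29 takes values m ≡ 1 (mod 2) with |m| ≤ 29; P(S_29=m) = C(29,(29+m)/2) · (4/5)^((29+m)/2) · (1/5)^((29-m)/2).
Distribution: P(S=-29)=1/186264514923095703125, P(S=-27)=116/186264514923095703125, P(S=-25)=6496/186264514923095703125, P(S=-23)=233856/186264514923095703125, P(S=-21)=6080256/186264514923095703125, P(S=-19)=24321024/37252902984619140625, P(S=-17)=389136384/37252902984619140625, P(S=-15)=5114363904/37252902984619140625, P(S=-13)=56258002944/37252902984619140625, P(S=-11)=525074694144/37252902984619140625, P(S=-9)=4200597553152/37252902984619140625, P(S=-7)=29022310367232/37252902984619140625, P(S=-5)=174133862203392/37252902984619140625, P(S=-3)=910854048448512/37252902984619140625, P(S=-1)=4163904221478912/37252902984619140625, P(S=1)=16655616885915648/37252902984619140625, P(S=3)=58294659100704768/37252902984619140625, P(S=5)=178313074896273408/37252902984619140625, P(S=7)=475501533056729088/37252902984619140625, P(S=9)=1101161444973477888/37252902984619140625, P(S=11)=2202322889946955776/37252902984619140625, P(S=13)=3775410668480495616/37252902984619140625, P(S=15)=5491506426880720896/37252902984619140625, P(S=17)=6685312171854790656/37252902984619140625, P(S=19)=6685312171854790656/37252902984619140625, P(S=21)=26741248687419162624/186264514923095703125, P(S=23)=16456153038411792384/186264514923095703125, P(S=25)=7313845794849685504/186264514923095703125, P(S=27)=2089670227099910144/186264514923095703125, P(S=29)=288230376151711744/186264514923095703125
E[|S_29|] = Σ_m |m|·P(S_29=m) = 25928661652352808813/1490116119384765625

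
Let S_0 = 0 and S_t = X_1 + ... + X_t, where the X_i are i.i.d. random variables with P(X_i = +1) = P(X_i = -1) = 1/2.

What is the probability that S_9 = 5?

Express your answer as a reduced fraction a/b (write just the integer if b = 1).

To reach position 5 after 9 steps: need 7 steps of +1 and 2 of -1.
Favorable paths: C(9,7) = 36
Total paths: 2^9 = 512
P = 36/512 = 9/128

Answer: 9/128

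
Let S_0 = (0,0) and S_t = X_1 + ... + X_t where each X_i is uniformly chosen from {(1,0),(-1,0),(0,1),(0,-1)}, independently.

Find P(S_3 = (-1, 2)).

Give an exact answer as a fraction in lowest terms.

Answer: 3/64

Derivation:
Let h be the number of horizontal steps (so 3-h are vertical). To end at (-1,2) need (h-1)/2 right-steps and ((3-h)+2)/2 up-steps.
Sum over h with 1 ≤ h ≤ 1, h ≡ 1 (mod 2), 3-h ≡ 0 (mod 2):
h=1: C(3,1)·C(1,0)·C(2,2) = 3·1·1 = 3
Total favorable: 3
Total paths: 4^3 = 64
P = 3/64 = 3/64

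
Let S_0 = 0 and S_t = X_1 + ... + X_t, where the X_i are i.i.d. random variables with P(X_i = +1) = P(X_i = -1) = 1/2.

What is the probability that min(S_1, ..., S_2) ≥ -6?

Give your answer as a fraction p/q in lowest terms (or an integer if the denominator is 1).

Let f(t,s) = #length-t paths at position s with S_1..S_t all ≥ -6.
f(t,s) = f(t-1,s-1) + f(t-1,s+1) for s ≥ -6; f(t,s) = 0 for s < -6.
t=0: f(0,0)=1
t=1: f(1,-1)=1 f(1,1)=1
t=2: f(2,-2)=1 f(2,0)=2 f(2,2)=1
Σ_s f(2,s) = 4
P = 4/4 = 1

Answer: 1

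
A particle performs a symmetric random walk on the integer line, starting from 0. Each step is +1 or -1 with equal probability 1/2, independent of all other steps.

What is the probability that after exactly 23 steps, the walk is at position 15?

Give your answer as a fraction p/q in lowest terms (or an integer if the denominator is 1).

Answer: 8855/8388608

Derivation:
To reach position 15 after 23 steps: need 19 steps of +1 and 4 of -1.
Favorable paths: C(23,19) = 8855
Total paths: 2^23 = 8388608
P = 8855/8388608 = 8855/8388608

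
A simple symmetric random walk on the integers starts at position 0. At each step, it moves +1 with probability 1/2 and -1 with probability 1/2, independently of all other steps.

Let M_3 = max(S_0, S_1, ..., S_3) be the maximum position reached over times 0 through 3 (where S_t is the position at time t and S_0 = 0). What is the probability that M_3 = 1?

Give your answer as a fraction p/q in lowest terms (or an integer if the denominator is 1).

Let M_3 = max(S_0,...,S_3). Use the reflection principle: for j ≥ 1, #{paths with M_3 ≥ j} = #{S_3 ≥ j} + #{S_3 ≥ j+1}.
By reflection, #{M_3 ≥ 1} = #{S_3 ≥ 1} + #{S_3 ≥ 2} = 4 + 1 = 5.
#{M_3 ≥ 2} = #{S_3 ≥ 2} + #{S_3 ≥ 3} = 1 + 1 = 2.
#{M_3 = 1} = 5 - 2 = 3.
P(M_3 = 1) = 3/8 = 3/8

Answer: 3/8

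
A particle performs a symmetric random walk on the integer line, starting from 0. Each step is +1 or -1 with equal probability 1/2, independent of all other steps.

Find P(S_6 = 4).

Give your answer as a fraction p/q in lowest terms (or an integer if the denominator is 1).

Answer: 3/32

Derivation:
To reach position 4 after 6 steps: need 5 steps of +1 and 1 of -1.
Favorable paths: C(6,5) = 6
Total paths: 2^6 = 64
P = 6/64 = 3/32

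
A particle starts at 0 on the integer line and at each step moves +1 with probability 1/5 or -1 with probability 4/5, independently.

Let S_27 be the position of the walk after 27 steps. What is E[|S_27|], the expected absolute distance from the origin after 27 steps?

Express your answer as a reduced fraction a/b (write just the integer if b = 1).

S_27 takes values m ≡ 1 (mod 2) with |m| ≤ 27; P(S_27=m) = C(27,(27+m)/2) · (1/5)^((27+m)/2) · (4/5)^((27-m)/2).
Distribution: P(S=-27)=18014398509481984/7450580596923828125, P(S=-25)=121597189939003392/7450580596923828125, P(S=-23)=395190867301761024/7450580596923828125, P(S=-21)=32932572275146752/298023223876953125, P(S=-19)=49398858412720128/298023223876953125, P(S=-17)=284043435873140736/1490116119384765625, P(S=-15)=260373149550379008/1490116119384765625, P(S=-13)=195279862162784256/1490116119384765625, P(S=-11)=24409982770348032/298023223876953125, P(S=-9)=12883046462128128/298023223876953125, P(S=-7)=28986854539788288/1490116119384765625, P(S=-5)=11199466526736384/1490116119384765625, P(S=-3)=3733155508912128/1490116119384765625, P(S=-1)=215374356283392/298023223876953125, P(S=1)=53843589070848/298023223876953125, P(S=3)=58330554826752/1490116119384765625, P(S=5)=10936979030016/1490116119384765625, P(S=7)=1769217196032/1490116119384765625, P(S=9)=49144922112/298023223876953125, P(S=11)=5819793408/298023223876953125, P(S=13)=2909896704/1490116119384765625, P(S=15)=242491392/1490116119384765625, P(S=17)=16533504/1490116119384765625, P(S=19)=179712/298023223876953125, P(S=21)=7488/298023223876953125, P(S=23)=5616/7450580596923828125, P(S=25)=108/7450580596923828125, P(S=27)=1/7450580596923828125
E[|S_27|] = Σ_m |m|·P(S_27=m) = 24140908838834147403/1490116119384765625

Answer: 24140908838834147403/1490116119384765625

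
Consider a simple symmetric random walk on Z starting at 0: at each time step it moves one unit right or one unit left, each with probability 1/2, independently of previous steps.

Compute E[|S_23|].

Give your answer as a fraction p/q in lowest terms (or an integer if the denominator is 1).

S_23 takes values m ≡ 1 (mod 2) with |m| ≤ 23; P(S_23=m) = C(23,(23+m)/2)/2^23.
Total paths: 2^23 = 8388608
Distribution: P(S=-23)=1/8388608, P(S=-21)=23/8388608, P(S=-19)=253/8388608, P(S=-17)=1771/8388608, P(S=-15)=8855/8388608, P(S=-13)=33649/8388608, P(S=-11)=100947/8388608, P(S=-9)=245157/8388608, P(S=-7)=490314/8388608, P(S=-5)=817190/8388608, P(S=-3)=1144066/8388608, P(S=-1)=1352078/8388608, P(S=1)=1352078/8388608, P(S=3)=1144066/8388608, P(S=5)=817190/8388608, P(S=7)=490314/8388608, P(S=9)=245157/8388608, P(S=11)=100947/8388608, P(S=13)=33649/8388608, P(S=15)=8855/8388608, P(S=17)=1771/8388608, P(S=19)=253/8388608, P(S=21)=23/8388608, P(S=23)=1/8388608
E[|S_23|] = Σ_m |m|·P(S_23=m) = 32449872/8388608 = 2028117/524288

Answer: 2028117/524288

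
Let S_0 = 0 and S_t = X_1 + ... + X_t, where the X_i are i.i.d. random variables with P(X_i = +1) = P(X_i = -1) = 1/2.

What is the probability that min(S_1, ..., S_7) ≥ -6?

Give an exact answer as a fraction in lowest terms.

Let f(t,s) = #length-t paths at position s with S_1..S_t all ≥ -6.
f(t,s) = f(t-1,s-1) + f(t-1,s+1) for s ≥ -6; f(t,s) = 0 for s < -6.
t=0: f(0,0)=1
t=1: f(1,-1)=1 f(1,1)=1
t=2: f(2,-2)=1 f(2,0)=2 f(2,2)=1
t=3: f(3,-3)=1 f(3,-1)=3 f(3,1)=3 f(3,3)=1
t=4: f(4,-4)=1 f(4,-2)=4 f(4,0)=6 f(4,2)=4 f(4,4)=1
t=5: f(5,-5)=1 f(5,-3)=5 f(5,-1)=10 f(5,1)=10 f(5,3)=5 f(5,5)=1
t=6: f(6,-6)=1 f(6,-4)=6 f(6,-2)=15 f(6,0)=20 f(6,2)=15 f(6,4)=6 f(6,6)=1
t=7: f(7,-5)=7 f(7,-3)=21 f(7,-1)=35 f(7,1)=35 f(7,3)=21 f(7,5)=7 f(7,7)=1
Σ_s f(7,s) = 127
P = 127/128 = 127/128

Answer: 127/128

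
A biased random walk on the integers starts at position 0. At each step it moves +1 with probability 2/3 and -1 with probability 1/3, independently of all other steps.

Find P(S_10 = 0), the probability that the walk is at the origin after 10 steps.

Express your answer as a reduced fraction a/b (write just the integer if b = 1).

Answer: 896/6561

Derivation:
To be at 0 after 10 steps: need exactly 5 steps of +1 and 5 of -1.
Number of such sequences: C(10,5) = 252
Each has probability (2/3)^5 · (1/3)^5 = 32/59049
P = 252 · 32/59049 = 896/6561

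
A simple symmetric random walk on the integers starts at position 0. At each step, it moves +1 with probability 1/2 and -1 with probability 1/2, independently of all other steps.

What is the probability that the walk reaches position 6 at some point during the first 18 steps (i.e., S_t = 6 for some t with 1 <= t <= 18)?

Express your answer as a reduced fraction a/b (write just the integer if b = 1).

Count via complement. Let g(t,s) = #length-t paths at position s with S_1..S_t all ≠ 6.
g(t,s) = g(t-1,s-1) + g(t-1,s+1) for s ≠ 6; g(t,6) = 0.
t=0: g(0,0)=1
t=1: g(1,-1)=1 g(1,1)=1
t=2: g(2,-2)=1 g(2,0)=2 g(2,2)=1
t=3: g(3,-3)=1 g(3,-1)=3 g(3,1)=3 g(3,3)=1
t=4: g(4,-4)=1 g(4,-2)=4 g(4,0)=6 g(4,2)=4 g(4,4)=1
t=5: g(5,-5)=1 g(5,-3)=5 g(5,-1)=10 g(5,1)=10 g(5,3)=5 g(5,5)=1
t=6: g(6,-6)=1 g(6,-4)=6 g(6,-2)=15 g(6,0)=20 g(6,2)=15 g(6,4)=6
t=7: g(7,-7)=1 g(7,-5)=7 g(7,-3)=21 g(7,-1)=35 g(7,1)=35 g(7,3)=21 g(7,5)=6
t=8: g(8,-8)=1 g(8,-6)=8 g(8,-4)=28 g(8,-2)=56 g(8,0)=70 g(8,2)=56 g(8,4)=27
t=9: g(9,-9)=1 g(9,-7)=9 g(9,-5)=36 g(9,-3)=84 g(9,-1)=126 g(9,1)=126 g(9,3)=83 g(9,5)=27
t=10: g(10,-10)=1 g(10,-8)=10 g(10,-6)=45 g(10,-4)=120 g(10,-2)=210 g(10,0)=252 g(10,2)=209 g(10,4)=110
t=11: g(11,-11)=1 g(11,-9)=11 g(11,-7)=55 g(11,-5)=165 g(11,-3)=330 g(11,-1)=462 g(11,1)=461 g(11,3)=319 g(11,5)=110
t=12: g(12,-12)=1 g(12,-10)=12 g(12,-8)=66 g(12,-6)=220 g(12,-4)=495 g(12,-2)=792 g(12,0)=923 g(12,2)=780 g(12,4)=429
t=13: g(13,-13)=1 g(13,-11)=13 g(13,-9)=78 g(13,-7)=286 g(13,-5)=715 g(13,-3)=1287 g(13,-1)=1715 g(13,1)=1703 g(13,3)=1209 g(13,5)=429
t=14: g(14,-14)=1 g(14,-12)=14 g(14,-10)=91 g(14,-8)=364 g(14,-6)=1001 g(14,-4)=2002 g(14,-2)=3002 g(14,0)=3418 g(14,2)=2912 g(14,4)=1638
t=15: g(15,-15)=1 g(15,-13)=15 g(15,-11)=105 g(15,-9)=455 g(15,-7)=1365 g(15,-5)=3003 g(15,-3)=5004 g(15,-1)=6420 g(15,1)=6330 g(15,3)=4550 g(15,5)=1638
t=16: g(16,-16)=1 g(16,-14)=16 g(16,-12)=120 g(16,-10)=560 g(16,-8)=1820 g(16,-6)=4368 g(16,-4)=8007 g(16,-2)=11424 g(16,0)=12750 g(16,2)=10880 g(16,4)=6188
t=17: g(17,-17)=1 g(17,-15)=17 g(17,-13)=136 g(17,-11)=680 g(17,-9)=2380 g(17,-7)=6188 g(17,-5)=12375 g(17,-3)=19431 g(17,-1)=24174 g(17,1)=23630 g(17,3)=17068 g(17,5)=6188
t=18: g(18,-18)=1 g(18,-16)=18 g(18,-14)=153 g(18,-12)=816 g(18,-10)=3060 g(18,-8)=8568 g(18,-6)=18563 g(18,-4)=31806 g(18,-2)=43605 g(18,0)=47804 g(18,2)=40698 g(18,4)=23256
Paths never hitting 6: Σ_s g(18,s) = 218348
Paths hitting 6: 2^18 - 218348 = 43796
P = 43796/262144 = 10949/65536

Answer: 10949/65536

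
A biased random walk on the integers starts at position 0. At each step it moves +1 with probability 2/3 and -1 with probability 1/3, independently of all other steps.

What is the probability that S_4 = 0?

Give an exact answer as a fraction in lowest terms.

Answer: 8/27

Derivation:
To be at 0 after 4 steps: need exactly 2 steps of +1 and 2 of -1.
Number of such sequences: C(4,2) = 6
Each has probability (2/3)^2 · (1/3)^2 = 4/81
P = 6 · 4/81 = 8/27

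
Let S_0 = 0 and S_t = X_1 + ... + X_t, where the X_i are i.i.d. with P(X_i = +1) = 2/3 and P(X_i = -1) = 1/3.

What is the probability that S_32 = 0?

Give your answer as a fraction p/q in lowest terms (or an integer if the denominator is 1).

Answer: 4376933826560/205891132094649

Derivation:
To be at 0 after 32 steps: need exactly 16 steps of +1 and 16 of -1.
Number of such sequences: C(32,16) = 601080390
Each has probability (2/3)^16 · (1/3)^16 = 65536/1853020188851841
P = 601080390 · 65536/1853020188851841 = 4376933826560/205891132094649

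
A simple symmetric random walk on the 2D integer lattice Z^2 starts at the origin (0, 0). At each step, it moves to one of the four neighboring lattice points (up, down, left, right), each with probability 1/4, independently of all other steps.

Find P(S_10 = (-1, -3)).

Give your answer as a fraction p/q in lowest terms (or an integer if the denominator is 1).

Let h be the number of horizontal steps (so 10-h are vertical). To end at (-1,-3) need (h-1)/2 right-steps and ((10-h)-3)/2 up-steps.
Sum over h with 1 ≤ h ≤ 7, h ≡ 1 (mod 2), 10-h ≡ 1 (mod 2):
h=1: C(10,1)·C(1,0)·C(9,3) = 10·1·84 = 840
h=3: C(10,3)·C(3,1)·C(7,2) = 120·3·21 = 7560
h=5: C(10,5)·C(5,2)·C(5,1) = 252·10·5 = 12600
h=7: C(10,7)·C(7,3)·C(3,0) = 120·35·1 = 4200
Total favorable: 25200
Total paths: 4^10 = 1048576
P = 25200/1048576 = 1575/65536

Answer: 1575/65536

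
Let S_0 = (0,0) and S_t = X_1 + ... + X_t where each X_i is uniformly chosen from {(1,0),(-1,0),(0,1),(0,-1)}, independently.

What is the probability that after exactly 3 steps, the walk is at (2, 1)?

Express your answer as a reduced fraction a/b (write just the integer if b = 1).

Let h be the number of horizontal steps (so 3-h are vertical). To end at (2,1) need (h+2)/2 right-steps and ((3-h)+1)/2 up-steps.
Sum over h with 2 ≤ h ≤ 2, h ≡ 0 (mod 2), 3-h ≡ 1 (mod 2):
h=2: C(3,2)·C(2,2)·C(1,1) = 3·1·1 = 3
Total favorable: 3
Total paths: 4^3 = 64
P = 3/64 = 3/64

Answer: 3/64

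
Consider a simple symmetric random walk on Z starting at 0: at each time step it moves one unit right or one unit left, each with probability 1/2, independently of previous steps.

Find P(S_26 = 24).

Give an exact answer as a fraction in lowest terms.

Answer: 13/33554432

Derivation:
To reach position 24 after 26 steps: need 25 steps of +1 and 1 of -1.
Favorable paths: C(26,25) = 26
Total paths: 2^26 = 67108864
P = 26/67108864 = 13/33554432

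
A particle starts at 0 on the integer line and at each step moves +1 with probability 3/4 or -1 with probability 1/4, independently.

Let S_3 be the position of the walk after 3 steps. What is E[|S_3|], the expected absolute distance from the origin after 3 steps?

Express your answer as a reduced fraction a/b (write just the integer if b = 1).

Answer: 15/8

Derivation:
S_3 takes values m ≡ 1 (mod 2) with |m| ≤ 3; P(S_3=m) = C(3,(3+m)/2) · (3/4)^((3+m)/2) · (1/4)^((3-m)/2).
Distribution: P(S=-3)=1/64, P(S=-1)=9/64, P(S=1)=27/64, P(S=3)=27/64
E[|S_3|] = Σ_m |m|·P(S_3=m) = 15/8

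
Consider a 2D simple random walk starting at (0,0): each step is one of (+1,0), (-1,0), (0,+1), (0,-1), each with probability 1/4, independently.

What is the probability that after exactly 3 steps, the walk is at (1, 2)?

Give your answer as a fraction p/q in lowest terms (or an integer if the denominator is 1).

Answer: 3/64

Derivation:
Let h be the number of horizontal steps (so 3-h are vertical). To end at (1,2) need (h+1)/2 right-steps and ((3-h)+2)/2 up-steps.
Sum over h with 1 ≤ h ≤ 1, h ≡ 1 (mod 2), 3-h ≡ 0 (mod 2):
h=1: C(3,1)·C(1,1)·C(2,2) = 3·1·1 = 3
Total favorable: 3
Total paths: 4^3 = 64
P = 3/64 = 3/64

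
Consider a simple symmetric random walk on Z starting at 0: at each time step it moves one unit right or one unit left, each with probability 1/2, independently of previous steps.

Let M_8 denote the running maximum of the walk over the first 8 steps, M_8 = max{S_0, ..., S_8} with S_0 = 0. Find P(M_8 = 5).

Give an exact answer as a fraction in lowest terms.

Let M_8 = max(S_0,...,S_8). Use the reflection principle: for j ≥ 1, #{paths with M_8 ≥ j} = #{S_8 ≥ j} + #{S_8 ≥ j+1}.
By reflection, #{M_8 ≥ 5} = #{S_8 ≥ 5} + #{S_8 ≥ 6} = 9 + 9 = 18.
#{M_8 ≥ 6} = #{S_8 ≥ 6} + #{S_8 ≥ 7} = 9 + 1 = 10.
#{M_8 = 5} = 18 - 10 = 8.
P(M_8 = 5) = 8/256 = 1/32

Answer: 1/32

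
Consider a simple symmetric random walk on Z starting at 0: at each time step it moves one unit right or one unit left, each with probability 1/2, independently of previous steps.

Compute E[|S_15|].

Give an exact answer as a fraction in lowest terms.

Answer: 6435/2048

Derivation:
S_15 takes values m ≡ 1 (mod 2) with |m| ≤ 15; P(S_15=m) = C(15,(15+m)/2)/2^15.
Total paths: 2^15 = 32768
Distribution: P(S=-15)=1/32768, P(S=-13)=15/32768, P(S=-11)=105/32768, P(S=-9)=455/32768, P(S=-7)=1365/32768, P(S=-5)=3003/32768, P(S=-3)=5005/32768, P(S=-1)=6435/32768, P(S=1)=6435/32768, P(S=3)=5005/32768, P(S=5)=3003/32768, P(S=7)=1365/32768, P(S=9)=455/32768, P(S=11)=105/32768, P(S=13)=15/32768, P(S=15)=1/32768
E[|S_15|] = Σ_m |m|·P(S_15=m) = 102960/32768 = 6435/2048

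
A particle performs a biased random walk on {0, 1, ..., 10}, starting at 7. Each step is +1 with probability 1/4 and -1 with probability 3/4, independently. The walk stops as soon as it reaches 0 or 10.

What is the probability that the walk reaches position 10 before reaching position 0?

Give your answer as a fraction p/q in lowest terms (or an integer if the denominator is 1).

Answer: 1093/29524

Derivation:
Biased walk: p = 1/4, q = 3/4, r = q/p = 3
Gambler's ruin: P(hit 10 before 0 | start at 7) = (1 - r^a)/(1 - r^N)
r^7 = 2187; r^10 = 59049
P = (1 - 2187) / (1 - 59049) = -2186 / -59048 = 1093/29524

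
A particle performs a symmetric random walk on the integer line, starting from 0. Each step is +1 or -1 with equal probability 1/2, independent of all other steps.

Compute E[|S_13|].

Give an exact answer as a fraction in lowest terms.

Answer: 3003/1024

Derivation:
S_13 takes values m ≡ 1 (mod 2) with |m| ≤ 13; P(S_13=m) = C(13,(13+m)/2)/2^13.
Total paths: 2^13 = 8192
Distribution: P(S=-13)=1/8192, P(S=-11)=13/8192, P(S=-9)=78/8192, P(S=-7)=286/8192, P(S=-5)=715/8192, P(S=-3)=1287/8192, P(S=-1)=1716/8192, P(S=1)=1716/8192, P(S=3)=1287/8192, P(S=5)=715/8192, P(S=7)=286/8192, P(S=9)=78/8192, P(S=11)=13/8192, P(S=13)=1/8192
E[|S_13|] = Σ_m |m|·P(S_13=m) = 24024/8192 = 3003/1024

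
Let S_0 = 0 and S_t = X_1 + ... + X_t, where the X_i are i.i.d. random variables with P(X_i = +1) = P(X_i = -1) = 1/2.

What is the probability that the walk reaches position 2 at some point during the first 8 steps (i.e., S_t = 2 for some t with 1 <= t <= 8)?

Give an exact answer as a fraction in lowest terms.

Answer: 65/128

Derivation:
Count via complement. Let g(t,s) = #length-t paths at position s with S_1..S_t all ≠ 2.
g(t,s) = g(t-1,s-1) + g(t-1,s+1) for s ≠ 2; g(t,2) = 0.
t=0: g(0,0)=1
t=1: g(1,-1)=1 g(1,1)=1
t=2: g(2,-2)=1 g(2,0)=2
t=3: g(3,-3)=1 g(3,-1)=3 g(3,1)=2
t=4: g(4,-4)=1 g(4,-2)=4 g(4,0)=5
t=5: g(5,-5)=1 g(5,-3)=5 g(5,-1)=9 g(5,1)=5
t=6: g(6,-6)=1 g(6,-4)=6 g(6,-2)=14 g(6,0)=14
t=7: g(7,-7)=1 g(7,-5)=7 g(7,-3)=20 g(7,-1)=28 g(7,1)=14
t=8: g(8,-8)=1 g(8,-6)=8 g(8,-4)=27 g(8,-2)=48 g(8,0)=42
Paths never hitting 2: Σ_s g(8,s) = 126
Paths hitting 2: 2^8 - 126 = 130
P = 130/256 = 65/128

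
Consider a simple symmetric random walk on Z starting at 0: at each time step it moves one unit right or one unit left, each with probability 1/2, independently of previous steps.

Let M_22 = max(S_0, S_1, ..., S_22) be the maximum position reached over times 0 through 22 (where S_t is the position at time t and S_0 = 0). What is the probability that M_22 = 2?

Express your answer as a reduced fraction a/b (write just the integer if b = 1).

Answer: 323323/2097152

Derivation:
Let M_22 = max(S_0,...,S_22). Use the reflection principle: for j ≥ 1, #{paths with M_22 ≥ j} = #{S_22 ≥ j} + #{S_22 ≥ j+1}.
By reflection, #{M_22 ≥ 2} = #{S_22 ≥ 2} + #{S_22 ≥ 3} = 1744436 + 1097790 = 2842226.
#{M_22 ≥ 3} = #{S_22 ≥ 3} + #{S_22 ≥ 4} = 1097790 + 1097790 = 2195580.
#{M_22 = 2} = 2842226 - 2195580 = 646646.
P(M_22 = 2) = 646646/4194304 = 323323/2097152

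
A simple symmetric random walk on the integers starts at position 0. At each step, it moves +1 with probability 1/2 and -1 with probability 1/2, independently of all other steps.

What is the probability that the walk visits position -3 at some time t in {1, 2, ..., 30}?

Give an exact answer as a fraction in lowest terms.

Answer: 313889477/536870912

Derivation:
Count via complement. Let g(t,s) = #length-t paths at position s with S_1..S_t all ≠ -3.
g(t,s) = g(t-1,s-1) + g(t-1,s+1) for s ≠ -3; g(t,-3) = 0.
t=0: g(0,0)=1
t=1: g(1,-1)=1 g(1,1)=1
t=2: g(2,-2)=1 g(2,0)=2 g(2,2)=1
t=3: g(3,-1)=3 g(3,1)=3 g(3,3)=1
t=4: g(4,-2)=3 g(4,0)=6 g(4,2)=4 g(4,4)=1
t=5: g(5,-1)=9 g(5,1)=10 g(5,3)=5 g(5,5)=1
t=6: g(6,-2)=9 g(6,0)=19 g(6,2)=15 g(6,4)=6 g(6,6)=1
t=7: g(7,-1)=28 g(7,1)=34 g(7,3)=21 g(7,5)=7 g(7,7)=1
t=8: g(8,-2)=28 g(8,0)=62 g(8,2)=55 g(8,4)=28 g(8,6)=8 g(8,8)=1
t=9: g(9,-1)=90 g(9,1)=117 g(9,3)=83 g(9,5)=36 g(9,7)=9 g(9,9)=1
t=10: g(10,-2)=90 g(10,0)=207 g(10,2)=200 g(10,4)=119 g(10,6)=45 g(10,8)=10 g(10,10)=1
t=11: g(11,-1)=297 g(11,1)=407 g(11,3)=319 g(11,5)=164 g(11,7)=55 g(11,9)=11 g(11,11)=1
t=12: g(12,-2)=297 g(12,0)=704 g(12,2)=726 g(12,4)=483 g(12,6)=219 g(12,8)=66 g(12,10)=12 g(12,12)=1
t=13: g(13,-1)=1001 g(13,1)=1430 g(13,3)=1209 g(13,5)=702 g(13,7)=285 g(13,9)=78 g(13,11)=13 g(13,13)=1
t=14: g(14,-2)=1001 g(14,0)=2431 g(14,2)=2639 g(14,4)=1911 g(14,6)=987 g(14,8)=363 g(14,10)=91 g(14,12)=14 g(14,14)=1
t=15: g(15,-1)=3432 g(15,1)=5070 g(15,3)=4550 g(15,5)=2898 g(15,7)=1350 g(15,9)=454 g(15,11)=105 g(15,13)=15 g(15,15)=1
t=16: g(16,-2)=3432 g(16,0)=8502 g(16,2)=9620 g(16,4)=7448 g(16,6)=4248 g(16,8)=1804 g(16,10)=559 g(16,12)=120 g(16,14)=16 g(16,16)=1
t=17: g(17,-1)=11934 g(17,1)=18122 g(17,3)=17068 g(17,5)=11696 g(17,7)=6052 g(17,9)=2363 g(17,11)=679 g(17,13)=136 g(17,15)=17 g(17,17)=1
t=18: g(18,-2)=11934 g(18,0)=30056 g(18,2)=35190 g(18,4)=28764 g(18,6)=17748 g(18,8)=8415 g(18,10)=3042 g(18,12)=815 g(18,14)=153 g(18,16)=18 g(18,18)=1
t=19: g(19,-1)=41990 g(19,1)=65246 g(19,3)=63954 g(19,5)=46512 g(19,7)=26163 g(19,9)=11457 g(19,11)=3857 g(19,13)=968 g(19,15)=171 g(19,17)=19 g(19,19)=1
t=20: g(20,-2)=41990 g(20,0)=107236 g(20,2)=129200 g(20,4)=110466 g(20,6)=72675 g(20,8)=37620 g(20,10)=15314 g(20,12)=4825 g(20,14)=1139 g(20,16)=190 g(20,18)=20 g(20,20)=1
t=21: g(21,-1)=149226 g(21,1)=236436 g(21,3)=239666 g(21,5)=183141 g(21,7)=110295 g(21,9)=52934 g(21,11)=20139 g(21,13)=5964 g(21,15)=1329 g(21,17)=210 g(21,19)=21 g(21,21)=1
t=22: g(22,-2)=149226 g(22,0)=385662 g(22,2)=476102 g(22,4)=422807 g(22,6)=293436 g(22,8)=163229 g(22,10)=73073 g(22,12)=26103 g(22,14)=7293 g(22,16)=1539 g(22,18)=231 g(22,20)=22 g(22,22)=1
t=23: g(23,-1)=534888 g(23,1)=861764 g(23,3)=898909 g(23,5)=716243 g(23,7)=456665 g(23,9)=236302 g(23,11)=99176 g(23,13)=33396 g(23,15)=8832 g(23,17)=1770 g(23,19)=253 g(23,21)=23 g(23,23)=1
t=24: g(24,-2)=534888 g(24,0)=1396652 g(24,2)=1760673 g(24,4)=1615152 g(24,6)=1172908 g(24,8)=692967 g(24,10)=335478 g(24,12)=132572 g(24,14)=42228 g(24,16)=10602 g(24,18)=2023 g(24,20)=276 g(24,22)=24 g(24,24)=1
t=25: g(25,-1)=1931540 g(25,1)=3157325 g(25,3)=3375825 g(25,5)=2788060 g(25,7)=1865875 g(25,9)=1028445 g(25,11)=468050 g(25,13)=174800 g(25,15)=52830 g(25,17)=12625 g(25,19)=2299 g(25,21)=300 g(25,23)=25 g(25,25)=1
t=26: g(26,-2)=1931540 g(26,0)=5088865 g(26,2)=6533150 g(26,4)=6163885 g(26,6)=4653935 g(26,8)=2894320 g(26,10)=1496495 g(26,12)=642850 g(26,14)=227630 g(26,16)=65455 g(26,18)=14924 g(26,20)=2599 g(26,22)=325 g(26,24)=26 g(26,26)=1
t=27: g(27,-1)=7020405 g(27,1)=11622015 g(27,3)=12697035 g(27,5)=10817820 g(27,7)=7548255 g(27,9)=4390815 g(27,11)=2139345 g(27,13)=870480 g(27,15)=293085 g(27,17)=80379 g(27,19)=17523 g(27,21)=2924 g(27,23)=351 g(27,25)=27 g(27,27)=1
t=28: g(28,-2)=7020405 g(28,0)=18642420 g(28,2)=24319050 g(28,4)=23514855 g(28,6)=18366075 g(28,8)=11939070 g(28,10)=6530160 g(28,12)=3009825 g(28,14)=1163565 g(28,16)=373464 g(28,18)=97902 g(28,20)=20447 g(28,22)=3275 g(28,24)=378 g(28,26)=28 g(28,28)=1
t=29: g(29,-1)=25662825 g(29,1)=42961470 g(29,3)=47833905 g(29,5)=41880930 g(29,7)=30305145 g(29,9)=18469230 g(29,11)=9539985 g(29,13)=4173390 g(29,15)=1537029 g(29,17)=471366 g(29,19)=118349 g(29,21)=23722 g(29,23)=3653 g(29,25)=406 g(29,27)=29 g(29,29)=1
t=30: g(30,-2)=25662825 g(30,0)=68624295 g(30,2)=90795375 g(30,4)=89714835 g(30,6)=72186075 g(30,8)=48774375 g(30,10)=28009215 g(30,12)=13713375 g(30,14)=5710419 g(30,16)=2008395 g(30,18)=589715 g(30,20)=142071 g(30,22)=27375 g(30,24)=4059 g(30,26)=435 g(30,28)=30 g(30,30)=1
Paths never hitting -3: Σ_s g(30,s) = 445962870
Paths hitting -3: 2^30 - 445962870 = 627778954
P = 627778954/1073741824 = 313889477/536870912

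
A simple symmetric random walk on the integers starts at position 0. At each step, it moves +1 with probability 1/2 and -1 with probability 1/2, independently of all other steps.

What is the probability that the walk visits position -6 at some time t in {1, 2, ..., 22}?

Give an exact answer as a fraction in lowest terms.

Count via complement. Let g(t,s) = #length-t paths at position s with S_1..S_t all ≠ -6.
g(t,s) = g(t-1,s-1) + g(t-1,s+1) for s ≠ -6; g(t,-6) = 0.
t=0: g(0,0)=1
t=1: g(1,-1)=1 g(1,1)=1
t=2: g(2,-2)=1 g(2,0)=2 g(2,2)=1
t=3: g(3,-3)=1 g(3,-1)=3 g(3,1)=3 g(3,3)=1
t=4: g(4,-4)=1 g(4,-2)=4 g(4,0)=6 g(4,2)=4 g(4,4)=1
t=5: g(5,-5)=1 g(5,-3)=5 g(5,-1)=10 g(5,1)=10 g(5,3)=5 g(5,5)=1
t=6: g(6,-4)=6 g(6,-2)=15 g(6,0)=20 g(6,2)=15 g(6,4)=6 g(6,6)=1
t=7: g(7,-5)=6 g(7,-3)=21 g(7,-1)=35 g(7,1)=35 g(7,3)=21 g(7,5)=7 g(7,7)=1
t=8: g(8,-4)=27 g(8,-2)=56 g(8,0)=70 g(8,2)=56 g(8,4)=28 g(8,6)=8 g(8,8)=1
t=9: g(9,-5)=27 g(9,-3)=83 g(9,-1)=126 g(9,1)=126 g(9,3)=84 g(9,5)=36 g(9,7)=9 g(9,9)=1
t=10: g(10,-4)=110 g(10,-2)=209 g(10,0)=252 g(10,2)=210 g(10,4)=120 g(10,6)=45 g(10,8)=10 g(10,10)=1
t=11: g(11,-5)=110 g(11,-3)=319 g(11,-1)=461 g(11,1)=462 g(11,3)=330 g(11,5)=165 g(11,7)=55 g(11,9)=11 g(11,11)=1
t=12: g(12,-4)=429 g(12,-2)=780 g(12,0)=923 g(12,2)=792 g(12,4)=495 g(12,6)=220 g(12,8)=66 g(12,10)=12 g(12,12)=1
t=13: g(13,-5)=429 g(13,-3)=1209 g(13,-1)=1703 g(13,1)=1715 g(13,3)=1287 g(13,5)=715 g(13,7)=286 g(13,9)=78 g(13,11)=13 g(13,13)=1
t=14: g(14,-4)=1638 g(14,-2)=2912 g(14,0)=3418 g(14,2)=3002 g(14,4)=2002 g(14,6)=1001 g(14,8)=364 g(14,10)=91 g(14,12)=14 g(14,14)=1
t=15: g(15,-5)=1638 g(15,-3)=4550 g(15,-1)=6330 g(15,1)=6420 g(15,3)=5004 g(15,5)=3003 g(15,7)=1365 g(15,9)=455 g(15,11)=105 g(15,13)=15 g(15,15)=1
t=16: g(16,-4)=6188 g(16,-2)=10880 g(16,0)=12750 g(16,2)=11424 g(16,4)=8007 g(16,6)=4368 g(16,8)=1820 g(16,10)=560 g(16,12)=120 g(16,14)=16 g(16,16)=1
t=17: g(17,-5)=6188 g(17,-3)=17068 g(17,-1)=23630 g(17,1)=24174 g(17,3)=19431 g(17,5)=12375 g(17,7)=6188 g(17,9)=2380 g(17,11)=680 g(17,13)=136 g(17,15)=17 g(17,17)=1
t=18: g(18,-4)=23256 g(18,-2)=40698 g(18,0)=47804 g(18,2)=43605 g(18,4)=31806 g(18,6)=18563 g(18,8)=8568 g(18,10)=3060 g(18,12)=816 g(18,14)=153 g(18,16)=18 g(18,18)=1
t=19: g(19,-5)=23256 g(19,-3)=63954 g(19,-1)=88502 g(19,1)=91409 g(19,3)=75411 g(19,5)=50369 g(19,7)=27131 g(19,9)=11628 g(19,11)=3876 g(19,13)=969 g(19,15)=171 g(19,17)=19 g(19,19)=1
t=20: g(20,-4)=87210 g(20,-2)=152456 g(20,0)=179911 g(20,2)=166820 g(20,4)=125780 g(20,6)=77500 g(20,8)=38759 g(20,10)=15504 g(20,12)=4845 g(20,14)=1140 g(20,16)=190 g(20,18)=20 g(20,20)=1
t=21: g(21,-5)=87210 g(21,-3)=239666 g(21,-1)=332367 g(21,1)=346731 g(21,3)=292600 g(21,5)=203280 g(21,7)=116259 g(21,9)=54263 g(21,11)=20349 g(21,13)=5985 g(21,15)=1330 g(21,17)=210 g(21,19)=21 g(21,21)=1
t=22: g(22,-4)=326876 g(22,-2)=572033 g(22,0)=679098 g(22,2)=639331 g(22,4)=495880 g(22,6)=319539 g(22,8)=170522 g(22,10)=74612 g(22,12)=26334 g(22,14)=7315 g(22,16)=1540 g(22,18)=231 g(22,20)=22 g(22,22)=1
Paths never hitting -6: Σ_s g(22,s) = 3313334
Paths hitting -6: 2^22 - 3313334 = 880970
P = 880970/4194304 = 440485/2097152

Answer: 440485/2097152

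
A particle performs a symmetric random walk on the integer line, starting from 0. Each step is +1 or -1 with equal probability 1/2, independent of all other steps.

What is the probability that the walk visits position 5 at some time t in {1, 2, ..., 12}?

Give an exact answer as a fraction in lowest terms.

Answer: 299/2048

Derivation:
Count via complement. Let g(t,s) = #length-t paths at position s with S_1..S_t all ≠ 5.
g(t,s) = g(t-1,s-1) + g(t-1,s+1) for s ≠ 5; g(t,5) = 0.
t=0: g(0,0)=1
t=1: g(1,-1)=1 g(1,1)=1
t=2: g(2,-2)=1 g(2,0)=2 g(2,2)=1
t=3: g(3,-3)=1 g(3,-1)=3 g(3,1)=3 g(3,3)=1
t=4: g(4,-4)=1 g(4,-2)=4 g(4,0)=6 g(4,2)=4 g(4,4)=1
t=5: g(5,-5)=1 g(5,-3)=5 g(5,-1)=10 g(5,1)=10 g(5,3)=5
t=6: g(6,-6)=1 g(6,-4)=6 g(6,-2)=15 g(6,0)=20 g(6,2)=15 g(6,4)=5
t=7: g(7,-7)=1 g(7,-5)=7 g(7,-3)=21 g(7,-1)=35 g(7,1)=35 g(7,3)=20
t=8: g(8,-8)=1 g(8,-6)=8 g(8,-4)=28 g(8,-2)=56 g(8,0)=70 g(8,2)=55 g(8,4)=20
t=9: g(9,-9)=1 g(9,-7)=9 g(9,-5)=36 g(9,-3)=84 g(9,-1)=126 g(9,1)=125 g(9,3)=75
t=10: g(10,-10)=1 g(10,-8)=10 g(10,-6)=45 g(10,-4)=120 g(10,-2)=210 g(10,0)=251 g(10,2)=200 g(10,4)=75
t=11: g(11,-11)=1 g(11,-9)=11 g(11,-7)=55 g(11,-5)=165 g(11,-3)=330 g(11,-1)=461 g(11,1)=451 g(11,3)=275
t=12: g(12,-12)=1 g(12,-10)=12 g(12,-8)=66 g(12,-6)=220 g(12,-4)=495 g(12,-2)=791 g(12,0)=912 g(12,2)=726 g(12,4)=275
Paths never hitting 5: Σ_s g(12,s) = 3498
Paths hitting 5: 2^12 - 3498 = 598
P = 598/4096 = 299/2048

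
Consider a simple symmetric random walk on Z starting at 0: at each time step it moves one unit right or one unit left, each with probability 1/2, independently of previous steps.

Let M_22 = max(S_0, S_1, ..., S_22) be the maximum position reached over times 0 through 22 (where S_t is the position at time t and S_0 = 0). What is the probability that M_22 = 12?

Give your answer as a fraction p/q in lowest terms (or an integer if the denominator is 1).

Answer: 13167/2097152

Derivation:
Let M_22 = max(S_0,...,S_22). Use the reflection principle: for j ≥ 1, #{paths with M_22 ≥ j} = #{S_22 ≥ j} + #{S_22 ≥ j+1}.
By reflection, #{M_22 ≥ 12} = #{S_22 ≥ 12} + #{S_22 ≥ 13} = 35443 + 9109 = 44552.
#{M_22 ≥ 13} = #{S_22 ≥ 13} + #{S_22 ≥ 14} = 9109 + 9109 = 18218.
#{M_22 = 12} = 44552 - 18218 = 26334.
P(M_22 = 12) = 26334/4194304 = 13167/2097152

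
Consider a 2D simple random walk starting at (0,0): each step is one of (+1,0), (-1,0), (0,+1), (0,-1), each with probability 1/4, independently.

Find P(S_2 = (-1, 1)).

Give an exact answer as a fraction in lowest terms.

Let h be the number of horizontal steps (so 2-h are vertical). To end at (-1,1) need (h-1)/2 right-steps and ((2-h)+1)/2 up-steps.
Sum over h with 1 ≤ h ≤ 1, h ≡ 1 (mod 2), 2-h ≡ 1 (mod 2):
h=1: C(2,1)·C(1,0)·C(1,1) = 2·1·1 = 2
Total favorable: 2
Total paths: 4^2 = 16
P = 2/16 = 1/8

Answer: 1/8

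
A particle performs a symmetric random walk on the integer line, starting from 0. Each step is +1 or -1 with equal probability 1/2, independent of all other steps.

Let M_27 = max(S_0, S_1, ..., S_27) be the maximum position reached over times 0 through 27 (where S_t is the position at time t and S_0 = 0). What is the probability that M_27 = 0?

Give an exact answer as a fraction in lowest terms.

Let M_27 = max(S_0,...,S_27). Use the reflection principle: for j ≥ 1, #{paths with M_27 ≥ j} = #{S_27 ≥ j} + #{S_27 ≥ j+1}.
P(M_27 ≥ 0) = 1 since S_0 = 0, so #{M_27 ≥ 0} = 134217728.
#{M_27 ≥ 1} = #{S_27 ≥ 1} + #{S_27 ≥ 2} = 67108864 + 47050564 = 114159428.
#{M_27 = 0} = 134217728 - 114159428 = 20058300.
P(M_27 = 0) = 20058300/134217728 = 5014575/33554432

Answer: 5014575/33554432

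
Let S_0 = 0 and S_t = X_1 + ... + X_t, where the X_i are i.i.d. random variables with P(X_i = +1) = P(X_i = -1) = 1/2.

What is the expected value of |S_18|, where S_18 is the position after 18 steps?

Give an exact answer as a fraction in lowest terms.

Answer: 109395/32768

Derivation:
S_18 takes values m ≡ 0 (mod 2) with |m| ≤ 18; P(S_18=m) = C(18,(18+m)/2)/2^18.
Total paths: 2^18 = 262144
Distribution: P(S=-18)=1/262144, P(S=-16)=18/262144, P(S=-14)=153/262144, P(S=-12)=816/262144, P(S=-10)=3060/262144, P(S=-8)=8568/262144, P(S=-6)=18564/262144, P(S=-4)=31824/262144, P(S=-2)=43758/262144, P(S=0)=48620/262144, P(S=2)=43758/262144, P(S=4)=31824/262144, P(S=6)=18564/262144, P(S=8)=8568/262144, P(S=10)=3060/262144, P(S=12)=816/262144, P(S=14)=153/262144, P(S=16)=18/262144, P(S=18)=1/262144
E[|S_18|] = Σ_m |m|·P(S_18=m) = 875160/262144 = 109395/32768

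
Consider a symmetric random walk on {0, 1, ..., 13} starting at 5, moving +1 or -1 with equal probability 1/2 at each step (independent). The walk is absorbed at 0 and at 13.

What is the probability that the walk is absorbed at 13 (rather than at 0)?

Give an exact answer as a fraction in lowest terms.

Symmetric walk (p = 1/2): the harmonic-function argument gives P(hit 13 before 0 | start at 5) = a/N.
P = 5/13 = 5/13

Answer: 5/13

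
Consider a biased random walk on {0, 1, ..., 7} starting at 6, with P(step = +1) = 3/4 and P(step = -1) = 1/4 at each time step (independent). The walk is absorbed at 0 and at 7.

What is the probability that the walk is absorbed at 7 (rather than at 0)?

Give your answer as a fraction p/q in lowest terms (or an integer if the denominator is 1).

Biased walk: p = 3/4, q = 1/4, r = q/p = 1/3
Gambler's ruin: P(hit 7 before 0 | start at 6) = (1 - r^a)/(1 - r^N)
r^6 = 1/729; r^7 = 1/2187
P = (1 - 1/729) / (1 - 1/2187) = 728/729 / 2186/2187 = 1092/1093

Answer: 1092/1093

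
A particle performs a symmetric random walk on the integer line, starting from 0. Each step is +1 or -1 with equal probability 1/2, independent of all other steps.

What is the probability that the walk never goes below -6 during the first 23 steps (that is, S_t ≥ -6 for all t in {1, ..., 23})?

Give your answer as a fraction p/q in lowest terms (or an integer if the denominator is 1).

Answer: 3558491/4194304

Derivation:
Let f(t,s) = #length-t paths at position s with S_1..S_t all ≥ -6.
f(t,s) = f(t-1,s-1) + f(t-1,s+1) for s ≥ -6; f(t,s) = 0 for s < -6.
t=0: f(0,0)=1
t=1: f(1,-1)=1 f(1,1)=1
t=2: f(2,-2)=1 f(2,0)=2 f(2,2)=1
t=3: f(3,-3)=1 f(3,-1)=3 f(3,1)=3 f(3,3)=1
t=4: f(4,-4)=1 f(4,-2)=4 f(4,0)=6 f(4,2)=4 f(4,4)=1
t=5: f(5,-5)=1 f(5,-3)=5 f(5,-1)=10 f(5,1)=10 f(5,3)=5 f(5,5)=1
t=6: f(6,-6)=1 f(6,-4)=6 f(6,-2)=15 f(6,0)=20 f(6,2)=15 f(6,4)=6 f(6,6)=1
t=7: f(7,-5)=7 f(7,-3)=21 f(7,-1)=35 f(7,1)=35 f(7,3)=21 f(7,5)=7 f(7,7)=1
t=8: f(8,-6)=7 f(8,-4)=28 f(8,-2)=56 f(8,0)=70 f(8,2)=56 f(8,4)=28 f(8,6)=8 f(8,8)=1
t=9: f(9,-5)=35 f(9,-3)=84 f(9,-1)=126 f(9,1)=126 f(9,3)=84 f(9,5)=36 f(9,7)=9 f(9,9)=1
t=10: f(10,-6)=35 f(10,-4)=119 f(10,-2)=210 f(10,0)=252 f(10,2)=210 f(10,4)=120 f(10,6)=45 f(10,8)=10 f(10,10)=1
t=11: f(11,-5)=154 f(11,-3)=329 f(11,-1)=462 f(11,1)=462 f(11,3)=330 f(11,5)=165 f(11,7)=55 f(11,9)=11 f(11,11)=1
t=12: f(12,-6)=154 f(12,-4)=483 f(12,-2)=791 f(12,0)=924 f(12,2)=792 f(12,4)=495 f(12,6)=220 f(12,8)=66 f(12,10)=12 f(12,12)=1
t=13: f(13,-5)=637 f(13,-3)=1274 f(13,-1)=1715 f(13,1)=1716 f(13,3)=1287 f(13,5)=715 f(13,7)=286 f(13,9)=78 f(13,11)=13 f(13,13)=1
t=14: f(14,-6)=637 f(14,-4)=1911 f(14,-2)=2989 f(14,0)=3431 f(14,2)=3003 f(14,4)=2002 f(14,6)=1001 f(14,8)=364 f(14,10)=91 f(14,12)=14 f(14,14)=1
t=15: f(15,-5)=2548 f(15,-3)=4900 f(15,-1)=6420 f(15,1)=6434 f(15,3)=5005 f(15,5)=3003 f(15,7)=1365 f(15,9)=455 f(15,11)=105 f(15,13)=15 f(15,15)=1
t=16: f(16,-6)=2548 f(16,-4)=7448 f(16,-2)=11320 f(16,0)=12854 f(16,2)=11439 f(16,4)=8008 f(16,6)=4368 f(16,8)=1820 f(16,10)=560 f(16,12)=120 f(16,14)=16 f(16,16)=1
t=17: f(17,-5)=9996 f(17,-3)=18768 f(17,-1)=24174 f(17,1)=24293 f(17,3)=19447 f(17,5)=12376 f(17,7)=6188 f(17,9)=2380 f(17,11)=680 f(17,13)=136 f(17,15)=17 f(17,17)=1
t=18: f(18,-6)=9996 f(18,-4)=28764 f(18,-2)=42942 f(18,0)=48467 f(18,2)=43740 f(18,4)=31823 f(18,6)=18564 f(18,8)=8568 f(18,10)=3060 f(18,12)=816 f(18,14)=153 f(18,16)=18 f(18,18)=1
t=19: f(19,-5)=38760 f(19,-3)=71706 f(19,-1)=91409 f(19,1)=92207 f(19,3)=75563 f(19,5)=50387 f(19,7)=27132 f(19,9)=11628 f(19,11)=3876 f(19,13)=969 f(19,15)=171 f(19,17)=19 f(19,19)=1
t=20: f(20,-6)=38760 f(20,-4)=110466 f(20,-2)=163115 f(20,0)=183616 f(20,2)=167770 f(20,4)=125950 f(20,6)=77519 f(20,8)=38760 f(20,10)=15504 f(20,12)=4845 f(20,14)=1140 f(20,16)=190 f(20,18)=20 f(20,20)=1
t=21: f(21,-5)=149226 f(21,-3)=273581 f(21,-1)=346731 f(21,1)=351386 f(21,3)=293720 f(21,5)=203469 f(21,7)=116279 f(21,9)=54264 f(21,11)=20349 f(21,13)=5985 f(21,15)=1330 f(21,17)=210 f(21,19)=21 f(21,21)=1
t=22: f(22,-6)=149226 f(22,-4)=422807 f(22,-2)=620312 f(22,0)=698117 f(22,2)=645106 f(22,4)=497189 f(22,6)=319748 f(22,8)=170543 f(22,10)=74613 f(22,12)=26334 f(22,14)=7315 f(22,16)=1540 f(22,18)=231 f(22,20)=22 f(22,22)=1
t=23: f(23,-5)=572033 f(23,-3)=1043119 f(23,-1)=1318429 f(23,1)=1343223 f(23,3)=1142295 f(23,5)=816937 f(23,7)=490291 f(23,9)=245156 f(23,11)=100947 f(23,13)=33649 f(23,15)=8855 f(23,17)=1771 f(23,19)=253 f(23,21)=23 f(23,23)=1
Σ_s f(23,s) = 7116982
P = 7116982/8388608 = 3558491/4194304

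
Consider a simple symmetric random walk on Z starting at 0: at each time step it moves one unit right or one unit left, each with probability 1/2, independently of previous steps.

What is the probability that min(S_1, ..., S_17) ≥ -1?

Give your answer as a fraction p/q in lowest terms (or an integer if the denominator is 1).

Answer: 12155/32768

Derivation:
Let f(t,s) = #length-t paths at position s with S_1..S_t all ≥ -1.
f(t,s) = f(t-1,s-1) + f(t-1,s+1) for s ≥ -1; f(t,s) = 0 for s < -1.
t=0: f(0,0)=1
t=1: f(1,-1)=1 f(1,1)=1
t=2: f(2,0)=2 f(2,2)=1
t=3: f(3,-1)=2 f(3,1)=3 f(3,3)=1
t=4: f(4,0)=5 f(4,2)=4 f(4,4)=1
t=5: f(5,-1)=5 f(5,1)=9 f(5,3)=5 f(5,5)=1
t=6: f(6,0)=14 f(6,2)=14 f(6,4)=6 f(6,6)=1
t=7: f(7,-1)=14 f(7,1)=28 f(7,3)=20 f(7,5)=7 f(7,7)=1
t=8: f(8,0)=42 f(8,2)=48 f(8,4)=27 f(8,6)=8 f(8,8)=1
t=9: f(9,-1)=42 f(9,1)=90 f(9,3)=75 f(9,5)=35 f(9,7)=9 f(9,9)=1
t=10: f(10,0)=132 f(10,2)=165 f(10,4)=110 f(10,6)=44 f(10,8)=10 f(10,10)=1
t=11: f(11,-1)=132 f(11,1)=297 f(11,3)=275 f(11,5)=154 f(11,7)=54 f(11,9)=11 f(11,11)=1
t=12: f(12,0)=429 f(12,2)=572 f(12,4)=429 f(12,6)=208 f(12,8)=65 f(12,10)=12 f(12,12)=1
t=13: f(13,-1)=429 f(13,1)=1001 f(13,3)=1001 f(13,5)=637 f(13,7)=273 f(13,9)=77 f(13,11)=13 f(13,13)=1
t=14: f(14,0)=1430 f(14,2)=2002 f(14,4)=1638 f(14,6)=910 f(14,8)=350 f(14,10)=90 f(14,12)=14 f(14,14)=1
t=15: f(15,-1)=1430 f(15,1)=3432 f(15,3)=3640 f(15,5)=2548 f(15,7)=1260 f(15,9)=440 f(15,11)=104 f(15,13)=15 f(15,15)=1
t=16: f(16,0)=4862 f(16,2)=7072 f(16,4)=6188 f(16,6)=3808 f(16,8)=1700 f(16,10)=544 f(16,12)=119 f(16,14)=16 f(16,16)=1
t=17: f(17,-1)=4862 f(17,1)=11934 f(17,3)=13260 f(17,5)=9996 f(17,7)=5508 f(17,9)=2244 f(17,11)=663 f(17,13)=135 f(17,15)=17 f(17,17)=1
Σ_s f(17,s) = 48620
P = 48620/131072 = 12155/32768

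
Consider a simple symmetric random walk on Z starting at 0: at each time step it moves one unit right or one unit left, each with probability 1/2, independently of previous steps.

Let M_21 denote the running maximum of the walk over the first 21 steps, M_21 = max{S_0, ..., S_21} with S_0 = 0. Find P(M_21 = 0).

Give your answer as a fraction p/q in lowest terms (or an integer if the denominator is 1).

Answer: 88179/524288

Derivation:
Let M_21 = max(S_0,...,S_21). Use the reflection principle: for j ≥ 1, #{paths with M_21 ≥ j} = #{S_21 ≥ j} + #{S_21 ≥ j+1}.
P(M_21 ≥ 0) = 1 since S_0 = 0, so #{M_21 ≥ 0} = 2097152.
#{M_21 ≥ 1} = #{S_21 ≥ 1} + #{S_21 ≥ 2} = 1048576 + 695860 = 1744436.
#{M_21 = 0} = 2097152 - 1744436 = 352716.
P(M_21 = 0) = 352716/2097152 = 88179/524288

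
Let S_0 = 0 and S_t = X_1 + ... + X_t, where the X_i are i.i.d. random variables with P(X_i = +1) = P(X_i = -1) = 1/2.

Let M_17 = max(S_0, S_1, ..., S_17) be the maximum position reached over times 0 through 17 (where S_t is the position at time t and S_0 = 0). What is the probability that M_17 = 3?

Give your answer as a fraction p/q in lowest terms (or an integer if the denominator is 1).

Answer: 2431/16384

Derivation:
Let M_17 = max(S_0,...,S_17). Use the reflection principle: for j ≥ 1, #{paths with M_17 ≥ j} = #{S_17 ≥ j} + #{S_17 ≥ j+1}.
By reflection, #{M_17 ≥ 3} = #{S_17 ≥ 3} + #{S_17 ≥ 4} = 41226 + 21778 = 63004.
#{M_17 ≥ 4} = #{S_17 ≥ 4} + #{S_17 ≥ 5} = 21778 + 21778 = 43556.
#{M_17 = 3} = 63004 - 43556 = 19448.
P(M_17 = 3) = 19448/131072 = 2431/16384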